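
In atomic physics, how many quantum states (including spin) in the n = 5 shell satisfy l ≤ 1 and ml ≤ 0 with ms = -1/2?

3

For n = 5, l ranges over 0 … 4.
Per l-value: l=0 → 1; l=1 → 2.
Orbitals: 1 + 2 = 3. With ms fixed to a single value there is one state per orbital, giving 3 states.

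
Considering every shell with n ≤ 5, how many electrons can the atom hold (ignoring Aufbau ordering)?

110

Total orbitals = 1² + 2² + 3² + 4² + 5² = 55. Doubling for spin gives 110 electrons.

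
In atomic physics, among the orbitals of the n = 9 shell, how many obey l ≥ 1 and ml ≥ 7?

3

Per l-value: l=7 → 1; l=8 → 2.
Total orbitals: 1 + 2 = 3.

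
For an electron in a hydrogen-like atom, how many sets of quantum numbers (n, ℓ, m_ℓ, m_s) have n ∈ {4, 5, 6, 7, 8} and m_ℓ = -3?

Go shell by shell, enumerating (ℓ, m_ℓ) with m_ℓ = -3:
n=4 → 1; n=5 → 2; n=6 → 3; n=7 → 4; n=8 → 5.
Orbitals: 1 + 2 + 3 + 4 + 5 = 15. Including both spin states (m_s = ±1/2) gives 2 × 15 = 30 states.

30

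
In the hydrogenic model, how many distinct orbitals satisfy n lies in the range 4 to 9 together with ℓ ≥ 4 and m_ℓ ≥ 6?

10

Per-shell orbital counts meeting the constraint:
n=7 → 1; n=8 → 3; n=9 → 6.
Total orbitals: 1 + 3 + 6 = 10.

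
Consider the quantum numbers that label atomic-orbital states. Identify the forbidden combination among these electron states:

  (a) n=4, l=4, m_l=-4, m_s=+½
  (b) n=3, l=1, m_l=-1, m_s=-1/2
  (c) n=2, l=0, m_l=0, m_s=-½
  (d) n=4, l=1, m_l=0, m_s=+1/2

(a)

(a) has l = 4 ≥ n = 4, violating 0 ≤ l ≤ n−1.
The remaining sets (b), (c), (d) satisfy all four rules.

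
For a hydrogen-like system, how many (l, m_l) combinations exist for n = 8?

64

The n = 8 shell contains n² = 8² = 64 orbitals.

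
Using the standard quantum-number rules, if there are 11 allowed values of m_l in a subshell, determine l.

m_l ranges over 2l+1 integers, so 2l+1 = 11 ⇒ l = 5.

l = 5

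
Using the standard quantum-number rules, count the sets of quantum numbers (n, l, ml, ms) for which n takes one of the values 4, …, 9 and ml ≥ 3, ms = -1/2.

Go shell by shell, enumerating (l, ml) with ml ≥ 3:
n=4 → 1; n=5 → 3; n=6 → 6; n=7 → 10; n=8 → 15; n=9 → 21.
Orbitals: 1 + 3 + 6 + 10 + 15 + 21 = 56. With ms fixed to -1/2 there is one state per orbital, so 56 states.

56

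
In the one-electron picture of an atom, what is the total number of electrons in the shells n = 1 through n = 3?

Shell n has n² orbitals: 1²=1 + 2²=4 + 3²=9 = 14 orbitals.
Two spin states per orbital: 2 × 14 = 28 electrons.

28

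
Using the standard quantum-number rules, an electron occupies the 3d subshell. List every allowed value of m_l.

-2, -1, 0, 1, 2

The 3d subshell has l = 2, and m_l takes every integer from −l to +l. With l = 2 that gives the 5 values -2, -1, 0, 1, 2.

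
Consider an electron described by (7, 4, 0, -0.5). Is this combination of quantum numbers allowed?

Valid

n = 7 is a positive integer. l = 4 satisfies 0 ≤ l ≤ n−1 = 6. m_l = 0 lies in the range −l … +l (here −4 … 4). m_s = -1/2 is one of ±1/2.
All four constraints are satisfied.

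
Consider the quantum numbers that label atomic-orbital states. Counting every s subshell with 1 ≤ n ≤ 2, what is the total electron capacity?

4

An s subshell (ℓ = 0) exists for every n ≥ 1, so shells n = 1, 2 each contribute one — 2 subshells.
Since each s subshell holds 2(2·0+1) = 2 electrons, the total is 2 × 2 = 4.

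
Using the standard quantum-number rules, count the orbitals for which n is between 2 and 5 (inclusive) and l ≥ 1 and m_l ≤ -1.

20

For each n in the range, tally the orbitals obeying l ≥ 1 and m_l ≤ -1:
n=2 → 1; n=3 → 3; n=4 → 6; n=5 → 10.
Total orbitals: 1 + 3 + 6 + 10 = 20.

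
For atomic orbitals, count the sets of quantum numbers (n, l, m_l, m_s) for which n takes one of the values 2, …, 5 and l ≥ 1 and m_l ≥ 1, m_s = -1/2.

20

Per-shell orbital counts meeting the constraint:
n=2 → 1; n=3 → 3; n=4 → 6; n=5 → 10.
Orbitals: 1 + 3 + 6 + 10 = 20. With m_s fixed to -1/2 there is one state per orbital, so 20 states.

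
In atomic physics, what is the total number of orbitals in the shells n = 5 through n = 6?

Shell n has n² orbitals: 5²=25 + 6²=36 = 61 orbitals.

61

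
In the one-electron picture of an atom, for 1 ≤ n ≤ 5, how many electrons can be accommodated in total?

Total orbitals = 1² + 2² + 3² + 4² + 5² = 55. Doubling for spin gives 110 electrons.

110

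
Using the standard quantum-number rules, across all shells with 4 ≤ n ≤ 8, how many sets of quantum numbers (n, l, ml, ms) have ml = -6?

6

Work shell by shell — for each n, count the (l, ml) pairs that satisfy ml = -6:
n=7 → 1; n=8 → 2.
Orbitals: 1 + 2 = 3. Including both spin states (ms = ±1/2) gives 2 × 3 = 6 states.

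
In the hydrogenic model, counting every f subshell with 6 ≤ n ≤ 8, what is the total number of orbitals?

An f subshell (ℓ = 3) exists for every n ≥ 4, so shells n = 6, 7, 8 each contribute one — 3 subshells.
Since each f subshell has 2·3+1 = 7 orbitals, the total is 3 × 7 = 21.

21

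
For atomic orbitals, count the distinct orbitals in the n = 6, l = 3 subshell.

A subshell has 2l+1 orbitals; with l = 3, that's 7.

7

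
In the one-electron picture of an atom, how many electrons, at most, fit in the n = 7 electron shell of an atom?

A shell holds 2n² electrons: 2 × 7² = 2 × 49 = 98.

98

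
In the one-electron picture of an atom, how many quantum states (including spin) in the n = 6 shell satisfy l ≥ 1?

With n = 6 the allowed l are 0, 1, …, 5.
Contributions: l=1 → 3; l=2 → 5; l=3 → 7; l=4 → 9; l=5 → 11.
Orbitals: 3 + 5 + 7 + 9 + 11 = 35. Each orbital carries two spin states, so 35 × 2 = 70 states.

70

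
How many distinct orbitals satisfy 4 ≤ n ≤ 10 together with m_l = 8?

3

For each n in the range, tally the orbitals obeying m_l = 8:
n=9 → 1; n=10 → 2.
Total orbitals: 1 + 2 = 3.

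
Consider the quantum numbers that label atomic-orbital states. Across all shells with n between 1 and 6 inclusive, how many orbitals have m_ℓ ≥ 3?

10

For each n in the range, tally the orbitals obeying m_ℓ ≥ 3:
n=4 → 1; n=5 → 3; n=6 → 6.
Total orbitals: 1 + 3 + 6 = 10.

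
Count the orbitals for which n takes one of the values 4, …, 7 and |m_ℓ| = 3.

20

Treat each shell separately and count matching orbitals:
n=4 → 2; n=5 → 4; n=6 → 6; n=7 → 8.
Total orbitals: 2 + 4 + 6 + 8 = 20.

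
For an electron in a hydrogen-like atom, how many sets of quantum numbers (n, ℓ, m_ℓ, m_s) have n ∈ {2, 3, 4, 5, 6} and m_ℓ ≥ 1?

70

For each n in the range, tally the orbitals obeying m_ℓ ≥ 1:
n=2 → 1; n=3 → 3; n=4 → 6; n=5 → 10; n=6 → 15.
Orbitals: 1 + 3 + 6 + 10 + 15 = 35. Including both spin states (m_s = ±1/2) gives 2 × 35 = 70 states.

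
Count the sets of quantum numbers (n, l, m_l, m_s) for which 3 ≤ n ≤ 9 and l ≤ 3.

Go shell by shell, enumerating (l, m_l) with l ≤ 3:
n=3 → 9; n=4 → 16; n=5 → 16; n=6 → 16; n=7 → 16; n=8 → 16; n=9 → 16.
Orbitals: 9 + 16 + 16 + 16 + 16 + 16 + 16 = 105. Including both spin states (m_s = ±1/2) gives 2 × 105 = 210 states.

210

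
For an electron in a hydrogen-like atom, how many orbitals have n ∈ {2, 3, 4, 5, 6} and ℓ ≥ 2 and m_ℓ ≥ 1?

30

Go shell by shell, enumerating (ℓ, m_ℓ) with ℓ ≥ 2 and m_ℓ ≥ 1:
n=3 → 2; n=4 → 5; n=5 → 9; n=6 → 14.
Total orbitals: 2 + 5 + 9 + 14 = 30.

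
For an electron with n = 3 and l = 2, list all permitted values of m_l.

-2, -1, 0, 1, 2

m_l takes every integer from −l to +l. With l = 2 that gives the 5 values -2, -1, 0, 1, 2.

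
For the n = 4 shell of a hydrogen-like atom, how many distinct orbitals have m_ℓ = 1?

3

For n = 4, ℓ ranges over 0 … 3.
Per ℓ-value: ℓ=1 → 1; ℓ=2 → 1; ℓ=3 → 1.
Total orbitals: 1 + 1 + 1 = 3.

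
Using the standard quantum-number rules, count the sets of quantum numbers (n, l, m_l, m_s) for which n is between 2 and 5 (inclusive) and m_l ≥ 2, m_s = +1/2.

10

Treat each shell separately and count matching orbitals:
n=3 → 1; n=4 → 3; n=5 → 6.
Orbitals: 1 + 3 + 6 = 10. With m_s fixed to +1/2 there is one state per orbital, so 10 states.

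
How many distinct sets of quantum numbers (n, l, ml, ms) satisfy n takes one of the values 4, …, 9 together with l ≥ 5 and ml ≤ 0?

140

Work shell by shell — for each n, count the (l, ml) pairs that satisfy l ≥ 5 and ml ≤ 0:
n=6 → 6; n=7 → 13; n=8 → 21; n=9 → 30.
Orbitals: 6 + 13 + 21 + 30 = 70. Including both spin states (ms = ±1/2) gives 2 × 70 = 140 states.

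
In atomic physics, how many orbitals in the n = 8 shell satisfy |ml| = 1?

14

The n = 8 shell has l = 0 through 7; check each.
The (l, ml) pairs meeting |ml| = 1 give: l=1 → 2; l=2 → 2; l=3 → 2; l=4 → 2; l=5 → 2; l=6 → 2; l=7 → 2.
Total orbitals: 2 + 2 + 2 + 2 + 2 + 2 + 2 = 14.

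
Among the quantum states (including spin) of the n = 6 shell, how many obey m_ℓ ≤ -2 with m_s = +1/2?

10

Per ℓ-value: ℓ=2 → 1; ℓ=3 → 2; ℓ=4 → 3; ℓ=5 → 4.
Orbitals: 1 + 2 + 3 + 4 = 10. With m_s fixed to a single value there is one state per orbital, giving 10 states.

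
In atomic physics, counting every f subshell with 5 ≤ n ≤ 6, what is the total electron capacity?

28

An f subshell (l = 3) exists for every n ≥ 4, so shells n = 5, 6 each contribute one — 2 subshells.
Since each f subshell holds 2(2·3+1) = 14 electrons, the total is 2 × 14 = 28.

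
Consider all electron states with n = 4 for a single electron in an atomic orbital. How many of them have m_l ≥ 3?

2

For n = 4, l ranges over 0 … 3.
Per l-value: l=3 → 1.
Orbitals: 1. Each orbital carries two spin states, so 1 × 2 = 2 states.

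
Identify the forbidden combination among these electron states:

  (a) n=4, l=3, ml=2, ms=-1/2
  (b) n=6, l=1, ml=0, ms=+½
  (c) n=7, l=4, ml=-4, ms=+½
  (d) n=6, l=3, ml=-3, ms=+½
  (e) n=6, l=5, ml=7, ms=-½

(e) has |ml| = 7 > l = 5, violating −l ≤ ml ≤ l.
The remaining sets (a), (b), (c), (d) satisfy all four rules.

(e)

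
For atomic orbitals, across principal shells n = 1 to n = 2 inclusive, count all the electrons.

10

Shell n has n² orbitals: 1²=1 + 2²=4 = 5 orbitals.
Two spin states per orbital: 2 × 5 = 10 electrons.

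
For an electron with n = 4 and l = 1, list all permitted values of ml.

-1, 0, 1

ml takes every integer from −l to +l. With l = 1 that gives the 3 values -1, 0, 1.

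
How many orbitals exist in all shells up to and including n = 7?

140

Total orbitals = 1² + 2² + 3² + 4² + 5² + 6² + 7² = 140.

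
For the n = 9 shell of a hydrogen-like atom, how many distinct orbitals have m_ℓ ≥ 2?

With n = 9 the allowed ℓ are 0, 1, …, 8.
Per ℓ-value: ℓ=2 → 1; ℓ=3 → 2; ℓ=4 → 3; ℓ=5 → 4; ℓ=6 → 5; ℓ=7 → 6; ℓ=8 → 7.
Total orbitals: 1 + 2 + 3 + 4 + 5 + 6 + 7 = 28.

28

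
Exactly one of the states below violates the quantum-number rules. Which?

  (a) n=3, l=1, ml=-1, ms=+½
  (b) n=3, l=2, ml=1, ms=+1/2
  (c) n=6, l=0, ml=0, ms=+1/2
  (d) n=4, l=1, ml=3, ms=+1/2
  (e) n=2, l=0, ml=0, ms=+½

(d) has |ml| = 3 > l = 1, violating −l ≤ ml ≤ l.
The remaining sets (a), (b), (c), (e) satisfy all four rules.

(d)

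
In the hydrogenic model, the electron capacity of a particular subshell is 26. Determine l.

l = 6 (i)

2(2l+1) = 26 ⇒ 2l+1 = 13 ⇒ l = 6.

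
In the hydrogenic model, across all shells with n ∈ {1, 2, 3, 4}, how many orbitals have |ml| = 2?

Count contributing orbitals for each principal shell:
n=3 → 2; n=4 → 4.
Total orbitals: 2 + 4 = 6.

6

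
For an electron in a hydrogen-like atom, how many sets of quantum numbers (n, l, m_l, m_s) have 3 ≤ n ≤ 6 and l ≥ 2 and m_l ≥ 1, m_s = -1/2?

30

Per-shell orbital counts meeting the constraint:
n=3 → 2; n=4 → 5; n=5 → 9; n=6 → 14.
Orbitals: 2 + 5 + 9 + 14 = 30. With m_s fixed to -1/2 there is one state per orbital, so 30 states.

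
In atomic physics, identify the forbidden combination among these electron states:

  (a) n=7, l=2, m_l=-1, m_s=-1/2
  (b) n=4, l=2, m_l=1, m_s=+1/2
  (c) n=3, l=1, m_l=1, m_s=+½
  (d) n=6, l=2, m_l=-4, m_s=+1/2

(d) has |m_l| = 4 > l = 2, violating −l ≤ m_l ≤ l.
The remaining sets (a), (b), (c) satisfy all four rules.

(d)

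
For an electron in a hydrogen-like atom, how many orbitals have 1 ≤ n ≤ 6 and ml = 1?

Per-shell orbital counts meeting the constraint:
n=2 → 1; n=3 → 2; n=4 → 3; n=5 → 4; n=6 → 5.
Total orbitals: 1 + 2 + 3 + 4 + 5 = 15.

15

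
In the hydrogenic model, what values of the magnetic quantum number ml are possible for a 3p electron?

-1, 0, 1

The 3p subshell has l = 1, and ml takes every integer from −l to +l. With l = 1 that gives the 3 values -1, 0, 1.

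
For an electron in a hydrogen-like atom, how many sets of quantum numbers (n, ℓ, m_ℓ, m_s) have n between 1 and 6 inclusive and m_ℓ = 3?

Treat each shell separately and count matching orbitals:
n=4 → 1; n=5 → 2; n=6 → 3.
Orbitals: 1 + 2 + 3 = 6. Including both spin states (m_s = ±1/2) gives 2 × 6 = 12 states.

12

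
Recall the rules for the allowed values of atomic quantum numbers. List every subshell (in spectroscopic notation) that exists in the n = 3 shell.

For n = 3, ℓ runs from 0 to 2. In spectroscopic notation ℓ = 0,1,2,… ↔ s,p,d,f,g,h,i, so the subshells are 3s, 3p, 3d.

3s, 3p, 3d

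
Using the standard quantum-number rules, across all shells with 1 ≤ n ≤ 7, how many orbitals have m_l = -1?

21

Work shell by shell — for each n, count the (l, m_l) pairs that satisfy m_l = -1:
n=2 → 1; n=3 → 2; n=4 → 3; n=5 → 4; n=6 → 5; n=7 → 6.
Total orbitals: 1 + 2 + 3 + 4 + 5 + 6 = 21.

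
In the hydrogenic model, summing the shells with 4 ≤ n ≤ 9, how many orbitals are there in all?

Shell n has n² orbitals: 4²=16 + 5²=25 + 6²=36 + 7²=49 + 8²=64 + 9²=81 = 271 orbitals.

271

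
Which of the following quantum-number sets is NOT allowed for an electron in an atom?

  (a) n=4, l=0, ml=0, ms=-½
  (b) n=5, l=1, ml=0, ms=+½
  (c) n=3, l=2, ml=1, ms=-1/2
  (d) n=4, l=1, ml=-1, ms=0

(d) has ms = 0, but an electron's spin must be ±1/2.
The remaining sets (a), (b), (c) satisfy all four rules.

(d)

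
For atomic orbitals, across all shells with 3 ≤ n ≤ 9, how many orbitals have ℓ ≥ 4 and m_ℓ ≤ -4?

35

For each n in the range, tally the orbitals obeying ℓ ≥ 4 and m_ℓ ≤ -4:
n=5 → 1; n=6 → 3; n=7 → 6; n=8 → 10; n=9 → 15.
Total orbitals: 1 + 3 + 6 + 10 + 15 = 35.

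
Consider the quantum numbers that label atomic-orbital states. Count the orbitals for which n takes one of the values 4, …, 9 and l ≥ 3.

217

Treat each shell separately and count matching orbitals:
n=4 → 7; n=5 → 16; n=6 → 27; n=7 → 40; n=8 → 55; n=9 → 72.
Total orbitals: 7 + 16 + 27 + 40 + 55 + 72 = 217.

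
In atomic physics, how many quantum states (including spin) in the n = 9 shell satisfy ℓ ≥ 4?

For n = 9, ℓ ranges over 0 … 8.
Orbitals with ℓ ≥ 4, by ℓ: ℓ=4 → 9; ℓ=5 → 11; ℓ=6 → 13; ℓ=7 → 15; ℓ=8 → 17.
Orbitals: 9 + 11 + 13 + 15 + 17 = 65. Each orbital carries two spin states, so 65 × 2 = 130 states.

130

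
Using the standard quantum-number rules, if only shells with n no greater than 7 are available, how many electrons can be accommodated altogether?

Total orbitals = 1² + 2² + 3² + 4² + 5² + 6² + 7² = 140. Doubling for spin gives 280 electrons.

280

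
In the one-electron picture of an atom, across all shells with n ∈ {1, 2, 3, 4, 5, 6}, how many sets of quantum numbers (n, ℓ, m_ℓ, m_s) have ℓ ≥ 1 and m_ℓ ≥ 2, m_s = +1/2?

Count contributing orbitals for each principal shell:
n=3 → 1; n=4 → 3; n=5 → 6; n=6 → 10.
Orbitals: 1 + 3 + 6 + 10 = 20. With m_s fixed to +1/2 there is one state per orbital, so 20 states.

20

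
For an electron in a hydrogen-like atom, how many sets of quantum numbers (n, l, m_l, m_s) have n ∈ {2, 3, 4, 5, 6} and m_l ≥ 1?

70

Count contributing orbitals for each principal shell:
n=2 → 1; n=3 → 3; n=4 → 6; n=5 → 10; n=6 → 15.
Orbitals: 1 + 3 + 6 + 10 + 15 = 35. Including both spin states (m_s = ±1/2) gives 2 × 35 = 70 states.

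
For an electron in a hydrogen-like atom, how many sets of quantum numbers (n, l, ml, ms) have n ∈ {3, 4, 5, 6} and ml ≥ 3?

20

Per-shell orbital counts meeting the constraint:
n=4 → 1; n=5 → 3; n=6 → 6.
Orbitals: 1 + 3 + 6 = 10. Including both spin states (ms = ±1/2) gives 2 × 10 = 20 states.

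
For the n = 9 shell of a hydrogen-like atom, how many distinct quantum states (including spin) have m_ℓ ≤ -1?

Per ℓ-value: ℓ=1 → 1; ℓ=2 → 2; ℓ=3 → 3; ℓ=4 → 4; ℓ=5 → 5; ℓ=6 → 6; ℓ=7 → 7; ℓ=8 → 8.
Orbitals: 1 + 2 + 3 + 4 + 5 + 6 + 7 + 8 = 36. Each orbital carries two spin states, so 36 × 2 = 72 states.

72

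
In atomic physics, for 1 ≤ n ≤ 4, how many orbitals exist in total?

30

Total orbitals = 1² + 2² + 3² + 4² = 30.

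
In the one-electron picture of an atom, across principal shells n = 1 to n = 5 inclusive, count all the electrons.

Shell n has n² orbitals: 1²=1 + 2²=4 + 3²=9 + 4²=16 + 5²=25 = 55 orbitals.
Two spin states per orbital: 2 × 55 = 110 electrons.

110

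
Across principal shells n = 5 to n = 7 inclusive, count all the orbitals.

110

Shell n has n² orbitals: 5²=25 + 6²=36 + 7²=49 = 110 orbitals.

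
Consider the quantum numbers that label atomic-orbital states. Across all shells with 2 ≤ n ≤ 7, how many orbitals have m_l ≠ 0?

Count contributing orbitals for each principal shell:
n=2 → 2; n=3 → 6; n=4 → 12; n=5 → 20; n=6 → 30; n=7 → 42.
Total orbitals: 2 + 6 + 12 + 20 + 30 + 42 = 112.

112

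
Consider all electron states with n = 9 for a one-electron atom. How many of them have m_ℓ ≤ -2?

56

Contributions: ℓ=2 → 1; ℓ=3 → 2; ℓ=4 → 3; ℓ=5 → 4; ℓ=6 → 5; ℓ=7 → 6; ℓ=8 → 7.
Orbitals: 1 + 2 + 3 + 4 + 5 + 6 + 7 = 28. Each orbital carries two spin states, so 28 × 2 = 56 states.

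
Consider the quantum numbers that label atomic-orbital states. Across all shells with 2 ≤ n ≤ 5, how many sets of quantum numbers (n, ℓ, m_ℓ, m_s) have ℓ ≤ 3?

Treat each shell separately and count matching orbitals:
n=2 → 4; n=3 → 9; n=4 → 16; n=5 → 16.
Orbitals: 4 + 9 + 16 + 16 = 45. Including both spin states (m_s = ±1/2) gives 2 × 45 = 90 states.

90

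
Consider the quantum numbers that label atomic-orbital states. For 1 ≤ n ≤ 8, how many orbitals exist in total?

204

Total orbitals = 1² + 2² + 3² + 4² + 5² + 6² + 7² + 8² = 204.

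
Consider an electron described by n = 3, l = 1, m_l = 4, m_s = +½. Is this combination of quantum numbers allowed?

Not allowed

The magnetic quantum number must satisfy −l ≤ m_l ≤ l. With l = 1, m_l can only be -1, 0, 1, so m_l = 4 is forbidden.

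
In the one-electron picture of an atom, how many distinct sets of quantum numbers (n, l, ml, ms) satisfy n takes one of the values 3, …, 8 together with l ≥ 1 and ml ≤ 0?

220

Count contributing orbitals for each principal shell:
n=3 → 5; n=4 → 9; n=5 → 14; n=6 → 20; n=7 → 27; n=8 → 35.
Orbitals: 5 + 9 + 14 + 20 + 27 + 35 = 110. Including both spin states (ms = ±1/2) gives 2 × 110 = 220 states.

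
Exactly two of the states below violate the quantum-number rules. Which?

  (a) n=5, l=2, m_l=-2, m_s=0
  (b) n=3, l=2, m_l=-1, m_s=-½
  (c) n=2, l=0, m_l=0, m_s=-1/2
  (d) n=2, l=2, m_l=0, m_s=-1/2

(a) has m_s = 0, but an electron's spin must be ±1/2.
(d) has l = 2 ≥ n = 2, violating 0 ≤ l ≤ n−1.
The remaining sets (b), (c) satisfy all four rules.

(a) and (d)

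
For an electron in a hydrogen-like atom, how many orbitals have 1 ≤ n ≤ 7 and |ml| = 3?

Go shell by shell, enumerating (l, ml) with |ml| = 3:
n=4 → 2; n=5 → 4; n=6 → 6; n=7 → 8.
Total orbitals: 2 + 4 + 6 + 8 = 20.

20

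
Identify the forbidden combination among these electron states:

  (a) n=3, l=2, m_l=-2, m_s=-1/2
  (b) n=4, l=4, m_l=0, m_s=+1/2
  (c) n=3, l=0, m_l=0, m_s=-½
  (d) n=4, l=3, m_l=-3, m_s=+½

(b)

(b) has l = 4 ≥ n = 4, violating 0 ≤ l ≤ n−1.
The remaining sets (a), (c), (d) satisfy all four rules.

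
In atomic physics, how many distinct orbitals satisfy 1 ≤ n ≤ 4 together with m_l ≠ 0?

Go shell by shell, enumerating (l, m_l) with m_l ≠ 0:
n=2 → 2; n=3 → 6; n=4 → 12.
Total orbitals: 2 + 6 + 12 = 20.

20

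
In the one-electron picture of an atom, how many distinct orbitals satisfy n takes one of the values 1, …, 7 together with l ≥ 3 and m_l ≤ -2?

30

Work shell by shell — for each n, count the (l, m_l) pairs that satisfy l ≥ 3 and m_l ≤ -2:
n=4 → 2; n=5 → 5; n=6 → 9; n=7 → 14.
Total orbitals: 2 + 5 + 9 + 14 = 30.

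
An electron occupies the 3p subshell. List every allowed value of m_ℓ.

The 3p subshell has ℓ = 1, and m_ℓ takes every integer from −ℓ to +ℓ. With ℓ = 1 that gives the 3 values -1, 0, 1.

-1, 0, 1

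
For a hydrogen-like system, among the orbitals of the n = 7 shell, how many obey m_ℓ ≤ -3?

10

With n = 7 the allowed ℓ are 0, 1, …, 6.
The (ℓ, m_ℓ) pairs meeting m_ℓ ≤ -3 give: ℓ=3 → 1; ℓ=4 → 2; ℓ=5 → 3; ℓ=6 → 4.
Total orbitals: 1 + 2 + 3 + 4 = 10.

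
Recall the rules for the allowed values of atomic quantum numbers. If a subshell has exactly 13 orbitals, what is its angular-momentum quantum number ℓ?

ℓ = 6

2ℓ+1 = 13 gives ℓ = 6.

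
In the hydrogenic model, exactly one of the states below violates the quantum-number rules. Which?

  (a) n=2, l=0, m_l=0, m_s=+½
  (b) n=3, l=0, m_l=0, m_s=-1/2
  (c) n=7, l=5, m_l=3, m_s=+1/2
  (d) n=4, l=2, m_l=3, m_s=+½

(d) has |m_l| = 3 > l = 2, violating −l ≤ m_l ≤ l.
The remaining sets (a), (b), (c) satisfy all four rules.

(d)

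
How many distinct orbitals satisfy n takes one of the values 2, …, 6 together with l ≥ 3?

50

Count contributing orbitals for each principal shell:
n=4 → 7; n=5 → 16; n=6 → 27.
Total orbitals: 7 + 16 + 27 = 50.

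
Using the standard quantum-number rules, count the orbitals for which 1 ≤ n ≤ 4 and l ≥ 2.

17

Count contributing orbitals for each principal shell:
n=3 → 5; n=4 → 12.
Total orbitals: 5 + 12 = 17.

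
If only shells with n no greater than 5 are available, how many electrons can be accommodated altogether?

Total orbitals = 1² + 2² + 3² + 4² + 5² = 55. Doubling for spin gives 110 electrons.

110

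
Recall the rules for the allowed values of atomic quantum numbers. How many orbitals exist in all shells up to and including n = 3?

Total orbitals = 1² + 2² + 3² = 14.

14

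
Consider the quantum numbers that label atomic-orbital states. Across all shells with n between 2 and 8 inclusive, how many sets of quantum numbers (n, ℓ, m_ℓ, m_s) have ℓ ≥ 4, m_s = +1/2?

Per-shell orbital counts meeting the constraint:
n=5 → 9; n=6 → 20; n=7 → 33; n=8 → 48.
Orbitals: 9 + 20 + 33 + 48 = 110. With m_s fixed to +1/2 there is one state per orbital, so 110 states.

110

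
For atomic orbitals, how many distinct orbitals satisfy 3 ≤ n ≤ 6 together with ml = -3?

Treat each shell separately and count matching orbitals:
n=4 → 1; n=5 → 2; n=6 → 3.
Total orbitals: 1 + 2 + 3 = 6.

6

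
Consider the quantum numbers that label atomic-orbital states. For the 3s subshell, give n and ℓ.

The leading integer gives n = 3; the letter 's' means ℓ = 0.

n = 3, ℓ = 0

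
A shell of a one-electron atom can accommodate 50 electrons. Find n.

n = 5

2n² = 50 ⇒ n² = 25 ⇒ n = 5.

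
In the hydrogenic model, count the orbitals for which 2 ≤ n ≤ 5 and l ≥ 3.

For each n in the range, tally the orbitals obeying l ≥ 3:
n=4 → 7; n=5 → 16.
Total orbitals: 7 + 16 = 23.

23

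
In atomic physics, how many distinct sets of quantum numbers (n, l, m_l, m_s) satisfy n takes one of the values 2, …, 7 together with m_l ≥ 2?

For each n in the range, tally the orbitals obeying m_l ≥ 2:
n=3 → 1; n=4 → 3; n=5 → 6; n=6 → 10; n=7 → 15.
Orbitals: 1 + 3 + 6 + 10 + 15 = 35. Including both spin states (m_s = ±1/2) gives 2 × 35 = 70 states.

70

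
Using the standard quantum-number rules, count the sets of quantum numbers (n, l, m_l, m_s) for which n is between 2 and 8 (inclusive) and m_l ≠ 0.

336

Count contributing orbitals for each principal shell:
n=2 → 2; n=3 → 6; n=4 → 12; n=5 → 20; n=6 → 30; n=7 → 42; n=8 → 56.
Orbitals: 2 + 6 + 12 + 20 + 30 + 42 + 56 = 168. Including both spin states (m_s = ±1/2) gives 2 × 168 = 336 states.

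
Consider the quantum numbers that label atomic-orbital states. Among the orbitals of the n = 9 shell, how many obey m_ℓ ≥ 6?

6

Go through ℓ = 0, …, 8 (the values permitted for n = 9).
The (ℓ, m_ℓ) pairs meeting m_ℓ ≥ 6 give: ℓ=6 → 1; ℓ=7 → 2; ℓ=8 → 3.
Total orbitals: 1 + 2 + 3 = 6.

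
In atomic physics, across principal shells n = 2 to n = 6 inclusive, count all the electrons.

180

Shell n has n² orbitals: 2²=4 + 3²=9 + 4²=16 + 5²=25 + 6²=36 = 90 orbitals.
Two spin states per orbital: 2 × 90 = 180 electrons.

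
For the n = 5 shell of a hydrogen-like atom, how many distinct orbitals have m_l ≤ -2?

6

For n = 5, l ranges over 0 … 4.
Contributions: l=2 → 1; l=3 → 2; l=4 → 3.
Total orbitals: 1 + 2 + 3 = 6.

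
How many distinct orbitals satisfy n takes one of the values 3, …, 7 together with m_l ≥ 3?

20

Per-shell orbital counts meeting the constraint:
n=4 → 1; n=5 → 3; n=6 → 6; n=7 → 10.
Total orbitals: 1 + 3 + 6 + 10 = 20.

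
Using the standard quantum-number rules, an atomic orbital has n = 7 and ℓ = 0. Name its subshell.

ℓ = 0 corresponds to the letter 's', so the subshell is 7s.

7s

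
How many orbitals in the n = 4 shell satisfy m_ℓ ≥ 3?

1

For n = 4, ℓ ranges over 0 … 3.
Per ℓ-value: ℓ=3 → 1.
Total orbitals: 1.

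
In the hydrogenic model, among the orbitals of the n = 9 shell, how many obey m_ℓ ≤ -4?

Contributions: ℓ=4 → 1; ℓ=5 → 2; ℓ=6 → 3; ℓ=7 → 4; ℓ=8 → 5.
Total orbitals: 1 + 2 + 3 + 4 + 5 = 15.

15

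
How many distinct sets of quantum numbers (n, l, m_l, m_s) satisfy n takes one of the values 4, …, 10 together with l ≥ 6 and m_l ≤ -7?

Treat each shell separately and count matching orbitals:
n=8 → 1; n=9 → 3; n=10 → 6.
Orbitals: 1 + 3 + 6 = 10. Including both spin states (m_s = ±1/2) gives 2 × 10 = 20 states.

20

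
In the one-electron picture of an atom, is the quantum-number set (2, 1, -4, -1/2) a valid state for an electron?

Not allowed

The magnetic quantum number must satisfy −l ≤ ml ≤ l. With l = 1, ml can only be -1, 0, 1, so ml = -4 is forbidden.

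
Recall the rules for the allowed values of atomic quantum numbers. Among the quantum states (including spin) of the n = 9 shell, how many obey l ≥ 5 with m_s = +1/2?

56

Orbitals with l ≥ 5, by l: l=5 → 11; l=6 → 13; l=7 → 15; l=8 → 17.
Orbitals: 11 + 13 + 15 + 17 = 56. With m_s fixed to a single value there is one state per orbital, giving 56 states.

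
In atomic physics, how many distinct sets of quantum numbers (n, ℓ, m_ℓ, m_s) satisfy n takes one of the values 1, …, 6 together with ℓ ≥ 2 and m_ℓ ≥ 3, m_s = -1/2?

Go shell by shell, enumerating (ℓ, m_ℓ) with ℓ ≥ 2 and m_ℓ ≥ 3:
n=4 → 1; n=5 → 3; n=6 → 6.
Orbitals: 1 + 3 + 6 = 10. With m_s fixed to -1/2 there is one state per orbital, so 10 states.

10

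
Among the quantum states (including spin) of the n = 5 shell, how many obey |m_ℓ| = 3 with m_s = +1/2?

4

The n = 5 shell has ℓ = 0 through 4; check each.
Contributions: ℓ=3 → 2; ℓ=4 → 2.
Orbitals: 2 + 2 = 4. With m_s fixed to a single value there is one state per orbital, giving 4 states.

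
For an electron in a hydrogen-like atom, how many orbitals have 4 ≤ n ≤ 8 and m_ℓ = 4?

10

For each n in the range, tally the orbitals obeying m_ℓ = 4:
n=5 → 1; n=6 → 2; n=7 → 3; n=8 → 4.
Total orbitals: 1 + 2 + 3 + 4 = 10.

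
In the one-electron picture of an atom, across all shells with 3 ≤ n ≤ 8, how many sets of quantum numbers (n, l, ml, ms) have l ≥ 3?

290

Work shell by shell — for each n, count the (l, ml) pairs that satisfy l ≥ 3:
n=4 → 7; n=5 → 16; n=6 → 27; n=7 → 40; n=8 → 55.
Orbitals: 7 + 16 + 27 + 40 + 55 = 145. Including both spin states (ms = ±1/2) gives 2 × 145 = 290 states.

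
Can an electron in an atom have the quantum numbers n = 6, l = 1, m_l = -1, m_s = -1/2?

n = 6 is a positive integer. l = 1 satisfies 0 ≤ l ≤ n−1 = 5. m_l = -1 lies in the range −l … +l (here −1 … 1). m_s = -1/2 is one of ±1/2.
All four constraints are satisfied.

Valid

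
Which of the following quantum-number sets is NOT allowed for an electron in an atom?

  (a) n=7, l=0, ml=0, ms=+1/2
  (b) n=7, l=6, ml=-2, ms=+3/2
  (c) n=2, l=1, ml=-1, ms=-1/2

(b) has ms = +3/2, but an electron's spin must be ±1/2.
The remaining sets (a), (c) satisfy all four rules.

(b)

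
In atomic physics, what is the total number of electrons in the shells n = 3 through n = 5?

100

Shell n has n² orbitals: 3²=9 + 4²=16 + 5²=25 = 50 orbitals.
Two spin states per orbital: 2 × 50 = 100 electrons.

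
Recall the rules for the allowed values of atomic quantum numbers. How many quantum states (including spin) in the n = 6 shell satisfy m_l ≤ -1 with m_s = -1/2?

15

Per l-value: l=1 → 1; l=2 → 2; l=3 → 3; l=4 → 4; l=5 → 5.
Orbitals: 1 + 2 + 3 + 4 + 5 = 15. With m_s fixed to a single value there is one state per orbital, giving 15 states.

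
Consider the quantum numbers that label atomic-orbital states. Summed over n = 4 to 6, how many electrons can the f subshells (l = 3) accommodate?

An f subshell (l = 3) exists for every n ≥ 4, so shells n = 4, 5, 6 each contribute one — 3 subshells.
Since each f subshell holds 2(2·3+1) = 14 electrons, the total is 3 × 14 = 42.

42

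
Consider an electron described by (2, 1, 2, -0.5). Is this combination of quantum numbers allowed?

The magnetic quantum number must satisfy −l ≤ ml ≤ l. With l = 1, ml can only be -1, 0, 1, so ml = 2 is forbidden.

Invalid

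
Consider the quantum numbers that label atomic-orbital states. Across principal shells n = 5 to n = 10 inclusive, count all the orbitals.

355

Shell n has n² orbitals: 5²=25 + 6²=36 + 7²=49 + 8²=64 + 9²=81 + 10²=100 = 355 orbitals.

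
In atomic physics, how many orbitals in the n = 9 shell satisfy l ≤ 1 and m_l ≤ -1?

For n = 9, l ranges over 0 … 8.
Contributions: l=1 → 1.
Total orbitals: 1.

1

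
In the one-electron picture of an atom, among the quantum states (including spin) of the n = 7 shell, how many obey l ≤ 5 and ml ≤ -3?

With n = 7 the allowed l are 0, 1, …, 6.
Contributions: l=3 → 1; l=4 → 2; l=5 → 3.
Orbitals: 1 + 2 + 3 = 6. Each orbital carries two spin states, so 6 × 2 = 12 states.

12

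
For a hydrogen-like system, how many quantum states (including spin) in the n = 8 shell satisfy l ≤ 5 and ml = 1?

For n = 8, l ranges over 0 … 7.
Orbitals with l ≤ 5 and ml = 1, by l: l=1 → 1; l=2 → 1; l=3 → 1; l=4 → 1; l=5 → 1.
Orbitals: 1 + 1 + 1 + 1 + 1 = 5. Each orbital carries two spin states, so 5 × 2 = 10 states.

10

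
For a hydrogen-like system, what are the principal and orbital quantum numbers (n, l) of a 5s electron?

The leading integer gives n = 5; the letter 's' means l = 0.

n = 5, l = 0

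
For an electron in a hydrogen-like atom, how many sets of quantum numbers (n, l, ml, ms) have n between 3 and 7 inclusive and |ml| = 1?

80

Count contributing orbitals for each principal shell:
n=3 → 4; n=4 → 6; n=5 → 8; n=6 → 10; n=7 → 12.
Orbitals: 4 + 6 + 8 + 10 + 12 = 40. Including both spin states (ms = ±1/2) gives 2 × 40 = 80 states.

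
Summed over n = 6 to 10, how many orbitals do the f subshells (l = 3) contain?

An f subshell (l = 3) exists for every n ≥ 4, so shells n = 6, 7, 8, 9, 10 each contribute one — 5 subshells.
Since each f subshell has 2·3+1 = 7 orbitals, the total is 5 × 7 = 35.

35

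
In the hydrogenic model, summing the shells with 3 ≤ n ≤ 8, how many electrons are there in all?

Shell n has n² orbitals: 3²=9 + 4²=16 + 5²=25 + 6²=36 + 7²=49 + 8²=64 = 199 orbitals.
Two spin states per orbital: 2 × 199 = 398 electrons.

398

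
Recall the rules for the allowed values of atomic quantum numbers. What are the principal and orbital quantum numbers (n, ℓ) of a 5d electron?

n = 5, ℓ = 2

The leading integer gives n = 5; the letter 'd' means ℓ = 2.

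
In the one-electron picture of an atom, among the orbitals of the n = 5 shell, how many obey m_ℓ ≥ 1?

10

The (ℓ, m_ℓ) pairs meeting m_ℓ ≥ 1 give: ℓ=1 → 1; ℓ=2 → 2; ℓ=3 → 3; ℓ=4 → 4.
Total orbitals: 1 + 2 + 3 + 4 = 10.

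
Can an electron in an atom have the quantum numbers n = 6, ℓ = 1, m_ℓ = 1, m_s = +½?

n = 6 is a positive integer. ℓ = 1 satisfies 0 ≤ ℓ ≤ n−1 = 5. m_ℓ = 1 lies in the range −ℓ … +ℓ (here −1 … 1). m_s = +1/2 is one of ±1/2.
All four constraints are satisfied.

Allowed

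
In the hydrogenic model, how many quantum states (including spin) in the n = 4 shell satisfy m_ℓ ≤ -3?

2

The n = 4 shell has ℓ = 0 through 3; check each.
Per ℓ-value: ℓ=3 → 1.
Orbitals: 1. Each orbital carries two spin states, so 1 × 2 = 2 states.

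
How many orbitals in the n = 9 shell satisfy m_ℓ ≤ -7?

The n = 9 shell has ℓ = 0 through 8; check each.
Contributions: ℓ=7 → 1; ℓ=8 → 2.
Total orbitals: 1 + 2 = 3.

3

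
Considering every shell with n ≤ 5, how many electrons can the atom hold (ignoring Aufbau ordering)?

Total orbitals = 1² + 2² + 3² + 4² + 5² = 55. Doubling for spin gives 110 electrons.

110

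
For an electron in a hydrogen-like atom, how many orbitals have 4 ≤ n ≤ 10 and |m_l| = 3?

56

For each n in the range, tally the orbitals obeying |m_l| = 3:
n=4 → 2; n=5 → 4; n=6 → 6; n=7 → 8; n=8 → 10; n=9 → 12; n=10 → 14.
Total orbitals: 2 + 4 + 6 + 8 + 10 + 12 + 14 = 56.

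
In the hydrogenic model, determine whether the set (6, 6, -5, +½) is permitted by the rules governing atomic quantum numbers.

Invalid

The orbital quantum number must satisfy 0 ≤ l ≤ n−1. With n = 6 the allowed l values are 0, 1, 2, 3, 4, 5, so l = 6 is out of range.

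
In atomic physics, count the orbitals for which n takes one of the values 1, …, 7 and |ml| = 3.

Go shell by shell, enumerating (l, ml) with |ml| = 3:
n=4 → 2; n=5 → 4; n=6 → 6; n=7 → 8.
Total orbitals: 2 + 4 + 6 + 8 = 20.

20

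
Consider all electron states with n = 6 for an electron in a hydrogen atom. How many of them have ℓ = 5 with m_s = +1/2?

11

For n = 6, ℓ ranges over 0 … 5.
The (ℓ, m_ℓ) pairs meeting ℓ = 5 give: ℓ=5 → 11.
Orbitals: 11. With m_s fixed to a single value there is one state per orbital, giving 11 states.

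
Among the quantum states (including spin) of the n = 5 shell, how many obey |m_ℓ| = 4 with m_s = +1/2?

The n = 5 shell has ℓ = 0 through 4; check each.
Contributions: ℓ=4 → 2.
Orbitals: 2. With m_s fixed to a single value there is one state per orbital, giving 2 states.

2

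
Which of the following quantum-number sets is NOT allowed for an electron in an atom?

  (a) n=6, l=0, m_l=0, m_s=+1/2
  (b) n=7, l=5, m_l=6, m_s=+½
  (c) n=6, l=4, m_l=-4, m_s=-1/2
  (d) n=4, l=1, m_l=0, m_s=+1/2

(b) has |m_l| = 6 > l = 5, violating −l ≤ m_l ≤ l.
The remaining sets (a), (c), (d) satisfy all four rules.

(b)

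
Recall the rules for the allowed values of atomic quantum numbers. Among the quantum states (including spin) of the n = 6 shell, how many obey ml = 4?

The n = 6 shell has l = 0 through 5; check each.
Orbitals with ml = 4, by l: l=4 → 1; l=5 → 1.
Orbitals: 1 + 1 = 2. Each orbital carries two spin states, so 2 × 2 = 4 states.

4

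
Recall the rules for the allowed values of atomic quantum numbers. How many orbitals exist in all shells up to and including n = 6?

Total orbitals = 1² + 2² + 3² + 4² + 5² + 6² = 91.

91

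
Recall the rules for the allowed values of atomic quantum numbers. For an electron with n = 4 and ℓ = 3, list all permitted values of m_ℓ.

m_ℓ takes every integer from −ℓ to +ℓ. With ℓ = 3 that gives the 7 values -3, -2, -1, 0, 1, 2, 3.

-3, -2, -1, 0, 1, 2, 3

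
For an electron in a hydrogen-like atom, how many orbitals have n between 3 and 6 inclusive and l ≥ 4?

29

Go shell by shell, enumerating (l, m_l) with l ≥ 4:
n=5 → 9; n=6 → 20.
Total orbitals: 9 + 20 = 29.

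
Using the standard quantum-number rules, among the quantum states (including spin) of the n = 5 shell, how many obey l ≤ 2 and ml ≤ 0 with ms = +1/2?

6

The (l, ml) pairs meeting l ≤ 2 and ml ≤ 0 give: l=0 → 1; l=1 → 2; l=2 → 3.
Orbitals: 1 + 2 + 3 = 6. With ms fixed to a single value there is one state per orbital, giving 6 states.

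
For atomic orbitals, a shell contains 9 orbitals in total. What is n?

n = 3

n² = 9 ⇒ n = 3.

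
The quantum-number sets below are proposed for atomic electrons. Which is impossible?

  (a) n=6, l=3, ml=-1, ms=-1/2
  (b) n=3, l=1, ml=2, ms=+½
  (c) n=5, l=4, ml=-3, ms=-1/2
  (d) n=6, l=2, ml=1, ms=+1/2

(b) has |ml| = 2 > l = 1, violating −l ≤ ml ≤ l.
The remaining sets (a), (c), (d) satisfy all four rules.

(b)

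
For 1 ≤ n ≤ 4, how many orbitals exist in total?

30

Total orbitals = 1² + 2² + 3² + 4² = 30.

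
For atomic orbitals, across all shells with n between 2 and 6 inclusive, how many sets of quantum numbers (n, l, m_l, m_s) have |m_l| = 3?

24

Count contributing orbitals for each principal shell:
n=4 → 2; n=5 → 4; n=6 → 6.
Orbitals: 2 + 4 + 6 = 12. Including both spin states (m_s = ±1/2) gives 2 × 12 = 24 states.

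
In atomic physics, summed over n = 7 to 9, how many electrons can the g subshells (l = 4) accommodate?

54

A g subshell (l = 4) exists for every n ≥ 5, so shells n = 7, 8, 9 each contribute one — 3 subshells.
Since each g subshell holds 2(2·4+1) = 18 electrons, the total is 3 × 18 = 54.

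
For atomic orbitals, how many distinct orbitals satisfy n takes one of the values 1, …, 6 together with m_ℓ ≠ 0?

70

Treat each shell separately and count matching orbitals:
n=2 → 2; n=3 → 6; n=4 → 12; n=5 → 20; n=6 → 30.
Total orbitals: 2 + 6 + 12 + 20 + 30 = 70.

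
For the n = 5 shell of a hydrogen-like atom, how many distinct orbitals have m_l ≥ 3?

Per l-value: l=3 → 1; l=4 → 2.
Total orbitals: 1 + 2 = 3.

3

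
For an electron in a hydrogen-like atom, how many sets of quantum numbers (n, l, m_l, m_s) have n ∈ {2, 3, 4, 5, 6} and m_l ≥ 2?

40

Treat each shell separately and count matching orbitals:
n=3 → 1; n=4 → 3; n=5 → 6; n=6 → 10.
Orbitals: 1 + 3 + 6 + 10 = 20. Including both spin states (m_s = ±1/2) gives 2 × 20 = 40 states.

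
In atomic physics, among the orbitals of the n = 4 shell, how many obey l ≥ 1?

15

Orbitals with l ≥ 1, by l: l=1 → 3; l=2 → 5; l=3 → 7.
Total orbitals: 3 + 5 + 7 = 15.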